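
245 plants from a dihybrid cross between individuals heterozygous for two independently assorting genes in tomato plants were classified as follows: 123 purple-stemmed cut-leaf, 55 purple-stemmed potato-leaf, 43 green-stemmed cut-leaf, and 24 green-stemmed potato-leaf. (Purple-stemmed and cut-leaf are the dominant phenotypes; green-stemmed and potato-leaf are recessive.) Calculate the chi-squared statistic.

A dihybrid F₂ with independent assortment and complete dominance at both loci gives a 9:3:3:1 phenotypic ratio.
Total ratio parts = 16. Expected numbers out of 245:
  purple-stemmed cut-leaf: 245 × 9/16 = 137.8125
  purple-stemmed potato-leaf: 245 × 3/16 = 45.9375
  green-stemmed cut-leaf: 245 × 3/16 = 45.9375
  green-stemmed potato-leaf: 245 × 1/16 = 15.3125
χ² = Σ (O − E)² / E
  purple-stemmed cut-leaf: (123 − 137.8125)² / 137.8125 = 1.5921
  purple-stemmed potato-leaf: (55 − 45.9375)² / 45.9375 = 1.7878
  green-stemmed cut-leaf: (43 − 45.9375)² / 45.9375 = 0.1878
  green-stemmed potato-leaf: (24 − 15.3125)² / 15.3125 = 4.9288
χ² = 1.5921 + 1.7878 + 0.1878 + 4.9288 = 8.4965 ≈ 8.497

8.497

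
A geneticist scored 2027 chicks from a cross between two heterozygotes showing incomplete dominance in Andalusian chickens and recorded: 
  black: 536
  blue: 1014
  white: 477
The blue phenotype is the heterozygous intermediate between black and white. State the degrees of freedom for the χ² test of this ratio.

2

With incomplete dominance, a heterozygote × heterozygote cross gives a 1:2:1 phenotypic ratio.
A goodness-of-fit test with 3 phenotype classes has df = 3 − 1 = 2.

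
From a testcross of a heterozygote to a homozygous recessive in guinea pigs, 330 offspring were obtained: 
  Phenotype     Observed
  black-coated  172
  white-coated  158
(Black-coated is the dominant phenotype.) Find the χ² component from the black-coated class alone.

A testcross of a heterozygote (Aa × aa) gives a 1:1 phenotypic ratio.
The 1:1 ratio has 2 parts, so with N = 330 the expected counts are:
  black-coated: 330 × 1/2 = 165
  white-coated: 330 × 1/2 = 165
Contribution of black-coated: (172 − 165)² / 165 = 0.2970

0.297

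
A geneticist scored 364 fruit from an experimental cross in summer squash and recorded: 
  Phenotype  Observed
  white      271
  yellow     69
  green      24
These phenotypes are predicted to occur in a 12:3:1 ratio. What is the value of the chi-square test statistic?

Total ratio parts = 16. Expected numbers out of 364:
  white: 364 × 12/16 = 273
  yellow: 364 × 3/16 = 68.25
  green: 364 × 1/16 = 22.75
χ² = Σ (O − E)² / E
  white: (271 − 273)² / 273 = 0.0147
  yellow: (69 − 68.25)² / 68.25 = 0.0082
  green: (24 − 22.75)² / 22.75 = 0.0687
χ² = 0.0147 + 0.0082 + 0.0687 = 0.0916 ≈ 0.092

0.092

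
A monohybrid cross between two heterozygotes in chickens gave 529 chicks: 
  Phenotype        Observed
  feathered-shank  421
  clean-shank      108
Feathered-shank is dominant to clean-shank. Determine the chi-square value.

5.929

For a monohybrid cross between heterozygotes with complete dominance, the expected phenotypic ratio is 3:1.
Total ratio parts = 4. Expected numbers out of 529:
  feathered-shank: 529 × 3/4 = 396.75
  clean-shank: 529 × 1/4 = 132.25
χ² = Σ (O − E)² / E
  feathered-shank: (421 − 396.75)² / 396.75 = 1.4822
  clean-shank: (108 − 132.25)² / 132.25 = 4.4466
χ² = 1.4822 + 4.4466 = 5.9288 ≈ 5.929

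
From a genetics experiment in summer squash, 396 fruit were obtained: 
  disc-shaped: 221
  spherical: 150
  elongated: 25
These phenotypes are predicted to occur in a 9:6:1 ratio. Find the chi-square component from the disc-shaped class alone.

0.014

Total ratio parts = 16. Expected numbers out of 396:
  disc-shaped: 396 × 9/16 = 222.75
  spherical: 396 × 6/16 = 148.5
  elongated: 396 × 1/16 = 24.75
Contribution of disc-shaped: (221 − 222.75)² / 222.75 = 0.0137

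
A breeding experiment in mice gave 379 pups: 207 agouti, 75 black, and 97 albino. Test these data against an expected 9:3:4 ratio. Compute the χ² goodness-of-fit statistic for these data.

Under the 9:3:4 hypothesis (Σ ratio = 16, N = 379):
  agouti: 379 × 9/16 = 213.1875
  black: 379 × 3/16 = 71.0625
  albino: 379 × 4/16 = 94.75
χ² = Σ (O − E)² / E
  agouti: (207 − 213.1875)² / 213.1875 = 0.1796
  black: (75 − 71.0625)² / 71.0625 = 0.2182
  albino: (97 − 94.75)² / 94.75 = 0.0534
χ² = 0.1796 + 0.2182 + 0.0534 = 0.4512 ≈ 0.451

0.451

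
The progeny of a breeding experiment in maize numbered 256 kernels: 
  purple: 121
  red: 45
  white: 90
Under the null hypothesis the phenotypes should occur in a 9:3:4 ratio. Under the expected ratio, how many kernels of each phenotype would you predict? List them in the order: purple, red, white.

Under the 9:3:4 hypothesis (Σ ratio = 16, N = 256):
  purple: 256 × 9/16 = 144
  red: 256 × 3/16 = 48
  white: 256 × 4/16 = 64

144, 48, 64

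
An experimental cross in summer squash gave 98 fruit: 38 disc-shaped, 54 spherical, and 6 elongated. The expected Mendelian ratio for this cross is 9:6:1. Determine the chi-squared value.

Expected counts for N = 98 under a 9:6:1 ratio (total parts = 16):
  disc-shaped: 98 × 9/16 = 55.125
  spherical: 98 × 6/16 = 36.75
  elongated: 98 × 1/16 = 6.125
χ² = Σ (O − E)² / E
  disc-shaped: (38 − 55.125)² / 55.125 = 5.3200
  spherical: (54 − 36.75)² / 36.75 = 8.0969
  elongated: (6 − 6.125)² / 6.125 = 0.0026
χ² = 5.3200 + 8.0969 + 0.0026 = 13.4195 ≈ 13.420

13.420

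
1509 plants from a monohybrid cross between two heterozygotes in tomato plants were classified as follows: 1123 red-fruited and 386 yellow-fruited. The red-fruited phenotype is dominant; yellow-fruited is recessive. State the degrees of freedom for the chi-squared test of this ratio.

For a monohybrid cross between heterozygotes with complete dominance, the expected phenotypic ratio is 3:1.
A goodness-of-fit test with 2 phenotype classes has df = 2 − 1 = 1.

1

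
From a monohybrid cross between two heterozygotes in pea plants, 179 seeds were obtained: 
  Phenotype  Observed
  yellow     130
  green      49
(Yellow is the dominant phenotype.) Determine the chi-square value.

0.538

For a monohybrid cross between heterozygotes with complete dominance, the expected phenotypic ratio is 3:1.
Under the 3:1 hypothesis (Σ ratio = 4, N = 179):
  yellow: 179 × 3/4 = 134.25
  green: 179 × 1/4 = 44.75
χ² = Σ (O − E)² / E
  yellow: (130 − 134.25)² / 134.25 = 0.1345
  green: (49 − 44.75)² / 44.75 = 0.4036
χ² = 0.1345 + 0.4036 = 0.5381 ≈ 0.538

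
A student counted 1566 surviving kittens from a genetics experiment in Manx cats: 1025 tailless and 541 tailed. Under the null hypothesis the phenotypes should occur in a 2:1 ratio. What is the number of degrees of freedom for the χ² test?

1

A goodness-of-fit test with 2 phenotype classes has df = 2 − 1 = 1.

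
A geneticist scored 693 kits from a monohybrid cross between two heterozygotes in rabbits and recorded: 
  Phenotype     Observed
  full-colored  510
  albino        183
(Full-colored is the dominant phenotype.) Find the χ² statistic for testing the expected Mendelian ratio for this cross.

For a monohybrid cross between heterozygotes with complete dominance, the expected phenotypic ratio is 3:1.
Total ratio parts = 4. Expected numbers out of 693:
  full-colored: 693 × 3/4 = 519.75
  albino: 693 × 1/4 = 173.25
χ² = Σ (O − E)² / E
  full-colored: (510 − 519.75)² / 519.75 = 0.1829
  albino: (183 − 173.25)² / 173.25 = 0.5487
χ² = 0.1829 + 0.5487 = 0.7316 ≈ 0.732

0.732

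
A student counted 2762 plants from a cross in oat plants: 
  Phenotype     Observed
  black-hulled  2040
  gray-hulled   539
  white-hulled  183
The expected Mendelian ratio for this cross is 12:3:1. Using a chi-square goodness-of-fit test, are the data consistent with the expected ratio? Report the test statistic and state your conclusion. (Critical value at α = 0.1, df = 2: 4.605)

1.964; consistent

Total ratio parts = 16. Expected numbers out of 2762:
  black-hulled: 2762 × 12/16 = 2071.5
  gray-hulled: 2762 × 3/16 = 517.875
  white-hulled: 2762 × 1/16 = 172.625
χ² = Σ (O − E)² / E
  black-hulled: (2040 − 2071.5)² / 2071.5 = 0.4790
  gray-hulled: (539 − 517.875)² / 517.875 = 0.8617
  white-hulled: (183 − 172.625)² / 172.625 = 0.6236
χ² = 0.4790 + 0.8617 + 0.6236 = 1.9643 ≈ 1.964
Degrees of freedom = 3 − 1 = 2; critical value at α = 0.1 is 4.605.
Since 1.964 < 4.605, we fail to reject the null hypothesis — the data are consistent with the 12:3:1 ratio.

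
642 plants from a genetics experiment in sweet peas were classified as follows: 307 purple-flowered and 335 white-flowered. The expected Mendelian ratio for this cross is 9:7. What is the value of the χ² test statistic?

18.542

The 9:7 ratio has 16 parts, so with N = 642 the expected counts are:
  purple-flowered: 642 × 9/16 = 361.125
  white-flowered: 642 × 7/16 = 280.875
χ² = Σ (O − E)² / E
  purple-flowered: (307 − 361.125)² / 361.125 = 8.1122
  white-flowered: (335 − 280.875)² / 280.875 = 10.4300
χ² = 8.1122 + 10.4300 = 18.5422 ≈ 18.542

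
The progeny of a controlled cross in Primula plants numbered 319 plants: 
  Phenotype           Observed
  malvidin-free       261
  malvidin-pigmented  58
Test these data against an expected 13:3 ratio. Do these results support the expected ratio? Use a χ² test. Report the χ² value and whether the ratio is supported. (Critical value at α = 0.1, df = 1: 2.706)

0.068; consistent

Total ratio parts = 16. Expected numbers out of 319:
  malvidin-free: 319 × 13/16 = 259.1875
  malvidin-pigmented: 319 × 3/16 = 59.8125
χ² = Σ (O − E)² / E
  malvidin-free: (261 − 259.1875)² / 259.1875 = 0.0127
  malvidin-pigmented: (58 − 59.8125)² / 59.8125 = 0.0549
χ² = 0.0127 + 0.0549 = 0.0676 ≈ 0.068
Degrees of freedom = 2 − 1 = 1; critical value at α = 0.1 is 2.706.
Since 0.068 < 2.706, we fail to reject the null hypothesis — the data are consistent with the 13:3 ratio.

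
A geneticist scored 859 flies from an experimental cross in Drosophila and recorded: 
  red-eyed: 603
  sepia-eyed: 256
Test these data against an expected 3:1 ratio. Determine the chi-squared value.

10.565

Total ratio parts = 4. Expected numbers out of 859:
  red-eyed: 859 × 3/4 = 644.25
  sepia-eyed: 859 × 1/4 = 214.75
χ² = Σ (O − E)² / E
  red-eyed: (603 − 644.25)² / 644.25 = 2.6412
  sepia-eyed: (256 − 214.75)² / 214.75 = 7.9235
χ² = 2.6412 + 7.9235 = 10.5647 ≈ 10.565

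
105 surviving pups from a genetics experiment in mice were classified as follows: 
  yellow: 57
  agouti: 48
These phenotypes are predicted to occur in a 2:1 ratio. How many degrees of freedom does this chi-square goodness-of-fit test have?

A goodness-of-fit test with 2 phenotype classes has df = 2 − 1 = 1.

1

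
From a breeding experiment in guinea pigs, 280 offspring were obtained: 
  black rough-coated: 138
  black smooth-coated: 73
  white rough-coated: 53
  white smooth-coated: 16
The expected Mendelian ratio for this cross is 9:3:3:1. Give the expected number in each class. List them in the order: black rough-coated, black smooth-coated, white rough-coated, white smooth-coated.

Expected counts for N = 280 under a 9:3:3:1 ratio (total parts = 16):
  black rough-coated: 280 × 9/16 = 157.5
  black smooth-coated: 280 × 3/16 = 52.5
  white rough-coated: 280 × 3/16 = 52.5
  white smooth-coated: 280 × 1/16 = 17.5

157.5, 52.5, 52.5, 17.5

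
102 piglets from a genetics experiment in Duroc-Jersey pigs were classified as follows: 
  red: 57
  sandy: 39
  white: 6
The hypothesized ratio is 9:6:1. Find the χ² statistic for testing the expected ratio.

0.039

The 9:6:1 ratio has 16 parts, so with N = 102 the expected counts are:
  red: 102 × 9/16 = 57.375
  sandy: 102 × 6/16 = 38.25
  white: 102 × 1/16 = 6.375
χ² = Σ (O − E)² / E
  red: (57 − 57.375)² / 57.375 = 0.0025
  sandy: (39 − 38.25)² / 38.25 = 0.0147
  white: (6 − 6.375)² / 6.375 = 0.0221
χ² = 0.0025 + 0.0147 + 0.0221 = 0.0393 ≈ 0.039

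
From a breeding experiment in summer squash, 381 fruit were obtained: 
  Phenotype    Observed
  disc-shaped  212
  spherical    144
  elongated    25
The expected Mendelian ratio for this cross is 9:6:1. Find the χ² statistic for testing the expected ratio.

0.093

Expected counts for N = 381 under a 9:6:1 ratio (total parts = 16):
  disc-shaped: 381 × 9/16 = 214.3125
  spherical: 381 × 6/16 = 142.875
  elongated: 381 × 1/16 = 23.8125
χ² = Σ (O − E)² / E
  disc-shaped: (212 − 214.3125)² / 214.3125 = 0.0250
  spherical: (144 − 142.875)² / 142.875 = 0.0089
  elongated: (25 − 23.8125)² / 23.8125 = 0.0592
χ² = 0.0250 + 0.0089 + 0.0592 = 0.0931 ≈ 0.093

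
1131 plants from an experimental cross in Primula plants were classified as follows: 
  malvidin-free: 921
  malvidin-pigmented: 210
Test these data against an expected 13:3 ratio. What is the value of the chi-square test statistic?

0.025

The 13:3 ratio has 16 parts, so with N = 1131 the expected counts are:
  malvidin-free: 1131 × 13/16 = 918.9375
  malvidin-pigmented: 1131 × 3/16 = 212.0625
χ² = Σ (O − E)² / E
  malvidin-free: (921 − 918.9375)² / 918.9375 = 0.0046
  malvidin-pigmented: (210 − 212.0625)² / 212.0625 = 0.0201
χ² = 0.0046 + 0.0201 = 0.0247 ≈ 0.025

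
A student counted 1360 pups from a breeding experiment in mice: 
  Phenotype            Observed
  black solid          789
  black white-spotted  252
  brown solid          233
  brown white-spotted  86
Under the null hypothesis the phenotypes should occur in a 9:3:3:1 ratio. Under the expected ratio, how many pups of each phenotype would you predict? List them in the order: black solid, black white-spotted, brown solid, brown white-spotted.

765, 255, 255, 85

Expected counts for N = 1360 under a 9:3:3:1 ratio (total parts = 16):
  black solid: 1360 × 9/16 = 765
  black white-spotted: 1360 × 3/16 = 255
  brown solid: 1360 × 3/16 = 255
  brown white-spotted: 1360 × 1/16 = 85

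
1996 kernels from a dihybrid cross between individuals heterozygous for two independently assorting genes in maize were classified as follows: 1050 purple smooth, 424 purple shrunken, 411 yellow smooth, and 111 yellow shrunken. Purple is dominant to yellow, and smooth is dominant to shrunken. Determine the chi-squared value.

16.452

A dihybrid F₂ with independent assortment and complete dominance at both loci gives a 9:3:3:1 phenotypic ratio.
Total ratio parts = 16. Expected numbers out of 1996:
  purple smooth: 1996 × 9/16 = 1122.75
  purple shrunken: 1996 × 3/16 = 374.25
  yellow smooth: 1996 × 3/16 = 374.25
  yellow shrunken: 1996 × 1/16 = 124.75
χ² = Σ (O − E)² / E
  purple smooth: (1050 − 1122.75)² / 1122.75 = 4.7139
  purple shrunken: (424 − 374.25)² / 374.25 = 6.6134
  yellow smooth: (411 − 374.25)² / 374.25 = 3.6087
  yellow shrunken: (111 − 124.75)² / 124.75 = 1.5155
χ² = 4.7139 + 6.6134 + 3.6087 + 1.5155 = 16.4515 ≈ 16.452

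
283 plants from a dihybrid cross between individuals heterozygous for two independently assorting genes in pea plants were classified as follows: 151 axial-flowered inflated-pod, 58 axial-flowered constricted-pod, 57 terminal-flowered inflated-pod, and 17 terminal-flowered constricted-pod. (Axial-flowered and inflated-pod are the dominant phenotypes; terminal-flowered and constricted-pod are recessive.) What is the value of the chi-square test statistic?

1.199

A dihybrid F₂ with independent assortment and complete dominance at both loci gives a 9:3:3:1 phenotypic ratio.
The 9:3:3:1 ratio has 16 parts, so with N = 283 the expected counts are:
  axial-flowered inflated-pod: 283 × 9/16 = 159.1875
  axial-flowered constricted-pod: 283 × 3/16 = 53.0625
  terminal-flowered inflated-pod: 283 × 3/16 = 53.0625
  terminal-flowered constricted-pod: 283 × 1/16 = 17.6875
χ² = Σ (O − E)² / E
  axial-flowered inflated-pod: (151 − 159.1875)² / 159.1875 = 0.4211
  axial-flowered constricted-pod: (58 − 53.0625)² / 53.0625 = 0.4594
  terminal-flowered inflated-pod: (57 − 53.0625)² / 53.0625 = 0.2922
  terminal-flowered constricted-pod: (17 − 17.6875)² / 17.6875 = 0.0267
χ² = 0.4211 + 0.4594 + 0.2922 + 0.0267 = 1.1994 ≈ 1.199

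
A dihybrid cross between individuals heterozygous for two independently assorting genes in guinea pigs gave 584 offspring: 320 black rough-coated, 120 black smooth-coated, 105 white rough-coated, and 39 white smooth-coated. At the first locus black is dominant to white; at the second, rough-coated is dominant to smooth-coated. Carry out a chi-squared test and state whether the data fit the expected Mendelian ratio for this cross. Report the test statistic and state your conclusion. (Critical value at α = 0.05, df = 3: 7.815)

1.583; consistent

A dihybrid F₂ with independent assortment and complete dominance at both loci gives a 9:3:3:1 phenotypic ratio.
The 9:3:3:1 ratio has 16 parts, so with N = 584 the expected counts are:
  black rough-coated: 584 × 9/16 = 328.5
  black smooth-coated: 584 × 3/16 = 109.5
  white rough-coated: 584 × 3/16 = 109.5
  white smooth-coated: 584 × 1/16 = 36.5
χ² = Σ (O − E)² / E
  black rough-coated: (320 − 328.5)² / 328.5 = 0.2199
  black smooth-coated: (120 − 109.5)² / 109.5 = 1.0068
  white rough-coated: (105 − 109.5)² / 109.5 = 0.1849
  white smooth-coated: (39 − 36.5)² / 36.5 = 0.1712
χ² = 0.2199 + 1.0068 + 0.1849 + 0.1712 = 1.5828 ≈ 1.583
Degrees of freedom = 4 − 1 = 3; critical value at α = 0.05 is 7.815.
Since 1.583 < 7.815, we fail to reject the null hypothesis — the data are consistent with the 9:3:3:1 ratio.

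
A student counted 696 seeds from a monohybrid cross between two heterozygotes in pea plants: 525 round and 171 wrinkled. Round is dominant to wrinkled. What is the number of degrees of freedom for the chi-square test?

1

For a monohybrid cross between heterozygotes with complete dominance, the expected phenotypic ratio is 3:1.
A goodness-of-fit test with 2 phenotype classes has df = 2 − 1 = 1.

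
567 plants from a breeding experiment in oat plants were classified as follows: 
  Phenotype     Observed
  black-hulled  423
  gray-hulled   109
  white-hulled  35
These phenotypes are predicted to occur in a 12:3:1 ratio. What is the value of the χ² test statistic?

Under the 12:3:1 hypothesis (Σ ratio = 16, N = 567):
  black-hulled: 567 × 12/16 = 425.25
  gray-hulled: 567 × 3/16 = 106.3125
  white-hulled: 567 × 1/16 = 35.4375
χ² = Σ (O − E)² / E
  black-hulled: (423 − 425.25)² / 425.25 = 0.0119
  gray-hulled: (109 − 106.3125)² / 106.3125 = 0.0679
  white-hulled: (35 − 35.4375)² / 35.4375 = 0.0054
χ² = 0.0119 + 0.0679 + 0.0054 = 0.0852 ≈ 0.085

0.085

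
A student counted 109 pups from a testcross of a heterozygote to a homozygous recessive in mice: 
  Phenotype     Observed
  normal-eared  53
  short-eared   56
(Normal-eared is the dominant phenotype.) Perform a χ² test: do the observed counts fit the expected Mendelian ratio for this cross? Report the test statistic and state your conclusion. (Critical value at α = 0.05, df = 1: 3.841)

A testcross of a heterozygote (Aa × aa) gives a 1:1 phenotypic ratio.
Total ratio parts = 2. Expected numbers out of 109:
  normal-eared: 109 × 1/2 = 54.5
  short-eared: 109 × 1/2 = 54.5
χ² = Σ (O − E)² / E
  normal-eared: (53 − 54.5)² / 54.5 = 0.0413
  short-eared: (56 − 54.5)² / 54.5 = 0.0413
χ² = 0.0413 + 0.0413 = 0.0826 ≈ 0.083
Degrees of freedom = 2 − 1 = 1; critical value at α = 0.05 is 3.841.
Since 0.083 < 3.841, we fail to reject the null hypothesis — the data are consistent with the 1:1 ratio.

0.083; consistent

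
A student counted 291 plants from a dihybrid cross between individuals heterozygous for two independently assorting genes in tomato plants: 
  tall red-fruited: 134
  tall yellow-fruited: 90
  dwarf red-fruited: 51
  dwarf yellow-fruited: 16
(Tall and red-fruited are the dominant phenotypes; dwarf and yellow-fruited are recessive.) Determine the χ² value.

28.896

A dihybrid F₂ with independent assortment and complete dominance at both loci gives a 9:3:3:1 phenotypic ratio.
Total ratio parts = 16. Expected numbers out of 291:
  tall red-fruited: 291 × 9/16 = 163.6875
  tall yellow-fruited: 291 × 3/16 = 54.5625
  dwarf red-fruited: 291 × 3/16 = 54.5625
  dwarf yellow-fruited: 291 × 1/16 = 18.1875
χ² = Σ (O − E)² / E
  tall red-fruited: (134 − 163.6875)² / 163.6875 = 5.3843
  tall yellow-fruited: (90 − 54.5625)² / 54.5625 = 23.0161
  dwarf red-fruited: (51 − 54.5625)² / 54.5625 = 0.2326
  dwarf yellow-fruited: (16 − 18.1875)² / 18.1875 = 0.2631
χ² = 5.3843 + 23.0161 + 0.2326 + 0.2631 = 28.8961 ≈ 28.896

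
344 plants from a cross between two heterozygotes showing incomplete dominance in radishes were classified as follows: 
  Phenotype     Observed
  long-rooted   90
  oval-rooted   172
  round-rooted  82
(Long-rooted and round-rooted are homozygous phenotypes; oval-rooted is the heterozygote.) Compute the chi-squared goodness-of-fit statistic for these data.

With incomplete dominance, a heterozygote × heterozygote cross gives a 1:2:1 phenotypic ratio.
Under the 1:2:1 hypothesis (Σ ratio = 4, N = 344):
  long-rooted: 344 × 1/4 = 86
  oval-rooted: 344 × 2/4 = 172
  round-rooted: 344 × 1/4 = 86
χ² = Σ (O − E)² / E
  long-rooted: (90 − 86)² / 86 = 0.1860
  oval-rooted: (172 − 172)² / 172 = 0.0000
  round-rooted: (82 − 86)² / 86 = 0.1860
χ² = 0.1860 + 0.0000 + 0.1860 = 0.372

0.372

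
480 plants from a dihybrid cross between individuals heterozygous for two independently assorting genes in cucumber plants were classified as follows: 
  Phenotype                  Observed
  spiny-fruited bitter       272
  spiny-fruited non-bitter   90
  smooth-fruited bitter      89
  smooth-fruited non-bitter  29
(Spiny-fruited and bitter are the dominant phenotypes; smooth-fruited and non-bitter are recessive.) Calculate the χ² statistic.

A dihybrid F₂ with independent assortment and complete dominance at both loci gives a 9:3:3:1 phenotypic ratio.
Total ratio parts = 16. Expected numbers out of 480:
  spiny-fruited bitter: 480 × 9/16 = 270
  spiny-fruited non-bitter: 480 × 3/16 = 90
  smooth-fruited bitter: 480 × 3/16 = 90
  smooth-fruited non-bitter: 480 × 1/16 = 30
χ² = Σ (O − E)² / E
  spiny-fruited bitter: (272 − 270)² / 270 = 0.0148
  spiny-fruited non-bitter: (90 − 90)² / 90 = 0.0000
  smooth-fruited bitter: (89 − 90)² / 90 = 0.0111
  smooth-fruited non-bitter: (29 − 30)² / 30 = 0.0333
χ² = 0.0148 + 0.0000 + 0.0111 + 0.0333 = 0.0592 ≈ 0.059

0.059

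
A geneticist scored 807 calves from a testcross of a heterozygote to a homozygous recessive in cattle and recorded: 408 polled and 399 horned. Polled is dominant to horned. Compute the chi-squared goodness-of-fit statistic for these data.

A testcross of a heterozygote (Aa × aa) gives a 1:1 phenotypic ratio.
The 1:1 ratio has 2 parts, so with N = 807 the expected counts are:
  polled: 807 × 1/2 = 403.5
  horned: 807 × 1/2 = 403.5
χ² = Σ (O − E)² / E
  polled: (408 − 403.5)² / 403.5 = 0.0502
  horned: (399 − 403.5)² / 403.5 = 0.0502
χ² = 0.0502 + 0.0502 = 0.1004 ≈ 0.100

0.100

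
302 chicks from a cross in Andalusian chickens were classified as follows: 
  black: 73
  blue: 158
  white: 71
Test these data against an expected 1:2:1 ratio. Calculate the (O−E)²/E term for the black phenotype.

Total ratio parts = 4. Expected numbers out of 302:
  black: 302 × 1/4 = 75.5
  blue: 302 × 2/4 = 151
  white: 302 × 1/4 = 75.5
Contribution of black: (73 − 75.5)² / 75.5 = 0.0828

0.083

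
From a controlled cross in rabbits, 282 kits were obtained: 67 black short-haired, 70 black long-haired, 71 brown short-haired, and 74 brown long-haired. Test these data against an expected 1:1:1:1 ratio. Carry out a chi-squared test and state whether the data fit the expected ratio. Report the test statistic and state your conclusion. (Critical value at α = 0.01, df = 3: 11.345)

Total ratio parts = 4. Expected numbers out of 282:
  black short-haired: 282 × 1/4 = 70.5
  black long-haired: 282 × 1/4 = 70.5
  brown short-haired: 282 × 1/4 = 70.5
  brown long-haired: 282 × 1/4 = 70.5
χ² = Σ (O − E)² / E
  black short-haired: (67 − 70.5)² / 70.5 = 0.1738
  black long-haired: (70 − 70.5)² / 70.5 = 0.0035
  brown short-haired: (71 − 70.5)² / 70.5 = 0.0035
  brown long-haired: (74 − 70.5)² / 70.5 = 0.1738
χ² = 0.1738 + 0.0035 + 0.0035 + 0.1738 = 0.3546 ≈ 0.355
Degrees of freedom = 4 − 1 = 3; critical value at α = 0.01 is 11.345.
Since 0.355 < 11.345, we fail to reject the null hypothesis — the data are consistent with the 1:1:1:1 ratio.

0.355; consistent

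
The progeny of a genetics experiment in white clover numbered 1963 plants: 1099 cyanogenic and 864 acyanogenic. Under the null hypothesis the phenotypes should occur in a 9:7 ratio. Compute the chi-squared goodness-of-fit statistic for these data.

0.056

Under the 9:7 hypothesis (Σ ratio = 16, N = 1963):
  cyanogenic: 1963 × 9/16 = 1104.1875
  acyanogenic: 1963 × 7/16 = 858.8125
χ² = Σ (O − E)² / E
  cyanogenic: (1099 − 1104.1875)² / 1104.1875 = 0.0244
  acyanogenic: (864 − 858.8125)² / 858.8125 = 0.0313
χ² = 0.0244 + 0.0313 = 0.0557 ≈ 0.056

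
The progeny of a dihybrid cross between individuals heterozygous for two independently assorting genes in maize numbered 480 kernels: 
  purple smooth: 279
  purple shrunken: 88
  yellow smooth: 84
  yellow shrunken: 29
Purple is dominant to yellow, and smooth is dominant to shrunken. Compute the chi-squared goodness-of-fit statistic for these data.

0.778

A dihybrid F₂ with independent assortment and complete dominance at both loci gives a 9:3:3:1 phenotypic ratio.
The 9:3:3:1 ratio has 16 parts, so with N = 480 the expected counts are:
  purple smooth: 480 × 9/16 = 270
  purple shrunken: 480 × 3/16 = 90
  yellow smooth: 480 × 3/16 = 90
  yellow shrunken: 480 × 1/16 = 30
χ² = Σ (O − E)² / E
  purple smooth: (279 − 270)² / 270 = 0.3000
  purple shrunken: (88 − 90)² / 90 = 0.0444
  yellow smooth: (84 − 90)² / 90 = 0.4000
  yellow shrunken: (29 − 30)² / 30 = 0.0333
χ² = 0.3000 + 0.0444 + 0.4000 + 0.0333 = 0.7777 ≈ 0.778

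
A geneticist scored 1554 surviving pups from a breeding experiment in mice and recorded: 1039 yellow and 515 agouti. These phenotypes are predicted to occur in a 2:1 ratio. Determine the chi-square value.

0.026

Under the 2:1 hypothesis (Σ ratio = 3, N = 1554):
  yellow: 1554 × 2/3 = 1036
  agouti: 1554 × 1/3 = 518
χ² = Σ (O − E)² / E
  yellow: (1039 − 1036)² / 1036 = 0.0087
  agouti: (515 − 518)² / 518 = 0.0174
χ² = 0.0087 + 0.0174 = 0.0261 ≈ 0.026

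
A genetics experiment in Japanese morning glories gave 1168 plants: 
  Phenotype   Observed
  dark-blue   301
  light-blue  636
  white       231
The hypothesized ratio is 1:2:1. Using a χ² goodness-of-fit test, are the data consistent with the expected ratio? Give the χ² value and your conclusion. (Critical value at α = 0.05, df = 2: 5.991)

17.651; not consistent

Total ratio parts = 4. Expected numbers out of 1168:
  dark-blue: 1168 × 1/4 = 292
  light-blue: 1168 × 2/4 = 584
  white: 1168 × 1/4 = 292
χ² = Σ (O − E)² / E
  dark-blue: (301 − 292)² / 292 = 0.2774
  light-blue: (636 − 584)² / 584 = 4.6301
  white: (231 − 292)² / 292 = 12.7432
χ² = 0.2774 + 4.6301 + 12.7432 = 17.6507 ≈ 17.651
Degrees of freedom = 3 − 1 = 2; critical value at α = 0.05 is 5.991.
Since 17.651 > 5.991, we reject the null hypothesis — the data do not fit the 1:2:1 ratio.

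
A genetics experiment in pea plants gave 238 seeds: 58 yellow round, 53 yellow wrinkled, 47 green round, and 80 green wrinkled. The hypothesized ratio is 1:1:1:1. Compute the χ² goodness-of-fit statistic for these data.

10.437

The 1:1:1:1 ratio has 4 parts, so with N = 238 the expected counts are:
  yellow round: 238 × 1/4 = 59.5
  yellow wrinkled: 238 × 1/4 = 59.5
  green round: 238 × 1/4 = 59.5
  green wrinkled: 238 × 1/4 = 59.5
χ² = Σ (O − E)² / E
  yellow round: (58 − 59.5)² / 59.5 = 0.0378
  yellow wrinkled: (53 − 59.5)² / 59.5 = 0.7101
  green round: (47 − 59.5)² / 59.5 = 2.6261
  green wrinkled: (80 − 59.5)² / 59.5 = 7.0630
χ² = 0.0378 + 0.7101 + 2.6261 + 7.0630 = 10.437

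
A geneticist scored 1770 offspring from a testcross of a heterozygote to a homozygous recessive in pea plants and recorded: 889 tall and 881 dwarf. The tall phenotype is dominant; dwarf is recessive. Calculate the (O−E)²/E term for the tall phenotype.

A testcross of a heterozygote (Aa × aa) gives a 1:1 phenotypic ratio.
Total ratio parts = 2. Expected numbers out of 1770:
  tall: 1770 × 1/2 = 885
  dwarf: 1770 × 1/2 = 885
Contribution of tall: (889 − 885)² / 885 = 0.0181

0.018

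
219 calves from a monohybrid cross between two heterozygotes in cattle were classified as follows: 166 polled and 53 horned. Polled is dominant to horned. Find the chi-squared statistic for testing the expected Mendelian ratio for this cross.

0.075

For a monohybrid cross between heterozygotes with complete dominance, the expected phenotypic ratio is 3:1.
Total ratio parts = 4. Expected numbers out of 219:
  polled: 219 × 3/4 = 164.25
  horned: 219 × 1/4 = 54.75
χ² = Σ (O − E)² / E
  polled: (166 − 164.25)² / 164.25 = 0.0186
  horned: (53 − 54.75)² / 54.75 = 0.0559
χ² = 0.0186 + 0.0559 = 0.0745 ≈ 0.075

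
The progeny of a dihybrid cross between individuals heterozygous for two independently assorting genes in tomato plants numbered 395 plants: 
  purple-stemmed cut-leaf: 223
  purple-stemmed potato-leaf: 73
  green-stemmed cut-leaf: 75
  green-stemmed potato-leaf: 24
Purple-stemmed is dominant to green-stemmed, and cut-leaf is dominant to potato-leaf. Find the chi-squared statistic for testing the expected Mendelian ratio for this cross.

0.049

A dihybrid F₂ with independent assortment and complete dominance at both loci gives a 9:3:3:1 phenotypic ratio.
Total ratio parts = 16. Expected numbers out of 395:
  purple-stemmed cut-leaf: 395 × 9/16 = 222.1875
  purple-stemmed potato-leaf: 395 × 3/16 = 74.0625
  green-stemmed cut-leaf: 395 × 3/16 = 74.0625
  green-stemmed potato-leaf: 395 × 1/16 = 24.6875
χ² = Σ (O − E)² / E
  purple-stemmed cut-leaf: (223 − 222.1875)² / 222.1875 = 0.0030
  purple-stemmed potato-leaf: (73 − 74.0625)² / 74.0625 = 0.0152
  green-stemmed cut-leaf: (75 − 74.0625)² / 74.0625 = 0.0119
  green-stemmed potato-leaf: (24 − 24.6875)² / 24.6875 = 0.0191
χ² = 0.0030 + 0.0152 + 0.0119 + 0.0191 = 0.0492 ≈ 0.049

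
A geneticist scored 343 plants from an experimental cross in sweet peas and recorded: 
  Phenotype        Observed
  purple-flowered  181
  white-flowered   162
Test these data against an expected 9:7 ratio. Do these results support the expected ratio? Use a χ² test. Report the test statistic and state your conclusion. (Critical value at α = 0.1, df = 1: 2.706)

1.688; consistent

Expected counts for N = 343 under a 9:7 ratio (total parts = 16):
  purple-flowered: 343 × 9/16 = 192.9375
  white-flowered: 343 × 7/16 = 150.0625
χ² = Σ (O − E)² / E
  purple-flowered: (181 − 192.9375)² / 192.9375 = 0.7386
  white-flowered: (162 − 150.0625)² / 150.0625 = 0.9496
χ² = 0.7386 + 0.9496 = 1.6882 ≈ 1.688
Degrees of freedom = 2 − 1 = 1; critical value at α = 0.1 is 2.706.
Since 1.688 < 2.706, we fail to reject the null hypothesis — the data are consistent with the 9:7 ratio.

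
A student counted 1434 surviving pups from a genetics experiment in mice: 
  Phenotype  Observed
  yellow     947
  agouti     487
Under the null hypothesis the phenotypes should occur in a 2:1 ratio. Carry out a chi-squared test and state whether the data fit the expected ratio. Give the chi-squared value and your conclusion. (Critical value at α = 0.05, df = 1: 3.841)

The 2:1 ratio has 3 parts, so with N = 1434 the expected counts are:
  yellow: 1434 × 2/3 = 956
  agouti: 1434 × 1/3 = 478
χ² = Σ (O − E)² / E
  yellow: (947 − 956)² / 956 = 0.0847
  agouti: (487 − 478)² / 478 = 0.1695
χ² = 0.0847 + 0.1695 = 0.2542 ≈ 0.254
Degrees of freedom = 2 − 1 = 1; critical value at α = 0.05 is 3.841.
Since 0.254 < 3.841, we fail to reject the null hypothesis — the data are consistent with the 2:1 ratio.

0.254; consistent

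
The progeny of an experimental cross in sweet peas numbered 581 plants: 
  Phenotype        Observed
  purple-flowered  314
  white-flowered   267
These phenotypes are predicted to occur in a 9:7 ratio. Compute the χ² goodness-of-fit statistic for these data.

The 9:7 ratio has 16 parts, so with N = 581 the expected counts are:
  purple-flowered: 581 × 9/16 = 326.8125
  white-flowered: 581 × 7/16 = 254.1875
χ² = Σ (O − E)² / E
  purple-flowered: (314 − 326.8125)² / 326.8125 = 0.5023
  white-flowered: (267 − 254.1875)² / 254.1875 = 0.6458
χ² = 0.5023 + 0.6458 = 1.1481 ≈ 1.148

1.148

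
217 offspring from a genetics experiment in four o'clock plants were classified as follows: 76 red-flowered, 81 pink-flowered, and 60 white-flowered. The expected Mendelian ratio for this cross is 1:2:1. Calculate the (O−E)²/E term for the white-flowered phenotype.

Total ratio parts = 4. Expected numbers out of 217:
  red-flowered: 217 × 1/4 = 54.25
  pink-flowered: 217 × 2/4 = 108.5
  white-flowered: 217 × 1/4 = 54.25
Contribution of white-flowered: (60 − 54.25)² / 54.25 = 0.6094

0.609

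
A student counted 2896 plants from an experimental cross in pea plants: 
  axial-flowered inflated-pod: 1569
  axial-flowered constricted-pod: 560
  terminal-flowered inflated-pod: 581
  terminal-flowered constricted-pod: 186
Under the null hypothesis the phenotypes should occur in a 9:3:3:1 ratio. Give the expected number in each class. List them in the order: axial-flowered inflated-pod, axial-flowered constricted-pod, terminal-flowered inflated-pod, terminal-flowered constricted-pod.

Under the 9:3:3:1 hypothesis (Σ ratio = 16, N = 2896):
  axial-flowered inflated-pod: 2896 × 9/16 = 1629
  axial-flowered constricted-pod: 2896 × 3/16 = 543
  terminal-flowered inflated-pod: 2896 × 3/16 = 543
  terminal-flowered constricted-pod: 2896 × 1/16 = 181

1629, 543, 543, 181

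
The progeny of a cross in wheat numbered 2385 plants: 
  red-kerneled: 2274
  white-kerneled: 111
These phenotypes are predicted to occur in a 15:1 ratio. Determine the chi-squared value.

The 15:1 ratio has 16 parts, so with N = 2385 the expected counts are:
  red-kerneled: 2385 × 15/16 = 2235.9375
  white-kerneled: 2385 × 1/16 = 149.0625
χ² = Σ (O − E)² / E
  red-kerneled: (2274 − 2235.9375)² / 2235.9375 = 0.6479
  white-kerneled: (111 − 149.0625)² / 149.0625 = 9.7191
χ² = 0.6479 + 9.7191 = 10.367

10.367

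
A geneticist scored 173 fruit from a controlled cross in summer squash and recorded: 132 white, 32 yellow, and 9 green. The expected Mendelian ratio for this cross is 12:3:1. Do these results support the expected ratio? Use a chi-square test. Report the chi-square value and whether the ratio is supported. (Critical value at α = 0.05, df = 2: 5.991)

Under the 12:3:1 hypothesis (Σ ratio = 16, N = 173):
  white: 173 × 12/16 = 129.75
  yellow: 173 × 3/16 = 32.4375
  green: 173 × 1/16 = 10.8125
χ² = Σ (O − E)² / E
  white: (132 − 129.75)² / 129.75 = 0.0390
  yellow: (32 − 32.4375)² / 32.4375 = 0.0059
  green: (9 − 10.8125)² / 10.8125 = 0.3038
χ² = 0.0390 + 0.0059 + 0.3038 = 0.3487 ≈ 0.349
Degrees of freedom = 3 − 1 = 2; critical value at α = 0.05 is 5.991.
Since 0.349 < 5.991, we fail to reject the null hypothesis — the data are consistent with the 12:3:1 ratio.

0.349; consistent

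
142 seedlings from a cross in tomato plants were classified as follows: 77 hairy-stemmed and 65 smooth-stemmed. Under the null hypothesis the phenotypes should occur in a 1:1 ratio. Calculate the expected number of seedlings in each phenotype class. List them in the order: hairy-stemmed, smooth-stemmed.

71, 71

The 1:1 ratio has 2 parts, so with N = 142 the expected counts are:
  hairy-stemmed: 142 × 1/2 = 71
  smooth-stemmed: 142 × 1/2 = 71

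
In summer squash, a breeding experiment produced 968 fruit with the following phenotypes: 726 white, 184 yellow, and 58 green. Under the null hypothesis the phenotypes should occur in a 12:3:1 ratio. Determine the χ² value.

0.138

Under the 12:3:1 hypothesis (Σ ratio = 16, N = 968):
  white: 968 × 12/16 = 726
  yellow: 968 × 3/16 = 181.5
  green: 968 × 1/16 = 60.5
χ² = Σ (O − E)² / E
  white: (726 − 726)² / 726 = 0.0000
  yellow: (184 − 181.5)² / 181.5 = 0.0344
  green: (58 − 60.5)² / 60.5 = 0.1033
χ² = 0.0000 + 0.0344 + 0.1033 = 0.1377 ≈ 0.138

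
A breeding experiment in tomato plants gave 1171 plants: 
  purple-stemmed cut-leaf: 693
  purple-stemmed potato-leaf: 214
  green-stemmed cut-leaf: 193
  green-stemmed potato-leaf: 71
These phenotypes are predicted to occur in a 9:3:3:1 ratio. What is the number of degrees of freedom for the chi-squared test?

A goodness-of-fit test with 4 phenotype classes has df = 4 − 1 = 3.

3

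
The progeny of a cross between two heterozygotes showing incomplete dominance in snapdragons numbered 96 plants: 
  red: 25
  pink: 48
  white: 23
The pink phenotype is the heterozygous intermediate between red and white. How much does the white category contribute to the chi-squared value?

With incomplete dominance, a heterozygote × heterozygote cross gives a 1:2:1 phenotypic ratio.
The 1:2:1 ratio has 4 parts, so with N = 96 the expected counts are:
  red: 96 × 1/4 = 24
  pink: 96 × 2/4 = 48
  white: 96 × 1/4 = 24
Contribution of white: (23 − 24)² / 24 = 0.0417

0.042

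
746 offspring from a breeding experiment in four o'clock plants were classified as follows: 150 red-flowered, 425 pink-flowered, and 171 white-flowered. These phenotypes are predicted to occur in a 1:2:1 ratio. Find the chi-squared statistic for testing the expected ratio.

Total ratio parts = 4. Expected numbers out of 746:
  red-flowered: 746 × 1/4 = 186.5
  pink-flowered: 746 × 2/4 = 373
  white-flowered: 746 × 1/4 = 186.5
χ² = Σ (O − E)² / E
  red-flowered: (150 − 186.5)² / 186.5 = 7.1434
  pink-flowered: (425 − 373)² / 373 = 7.2493
  white-flowered: (171 − 186.5)² / 186.5 = 1.2882
χ² = 7.1434 + 7.2493 + 1.2882 = 15.6809 ≈ 15.681

15.681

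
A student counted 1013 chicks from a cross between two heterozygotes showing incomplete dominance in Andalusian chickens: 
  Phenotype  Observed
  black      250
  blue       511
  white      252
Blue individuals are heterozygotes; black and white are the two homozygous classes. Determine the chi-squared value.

0.088

With incomplete dominance, a heterozygote × heterozygote cross gives a 1:2:1 phenotypic ratio.
The 1:2:1 ratio has 4 parts, so with N = 1013 the expected counts are:
  black: 1013 × 1/4 = 253.25
  blue: 1013 × 2/4 = 506.5
  white: 1013 × 1/4 = 253.25
χ² = Σ (O − E)² / E
  black: (250 − 253.25)² / 253.25 = 0.0417
  blue: (511 − 506.5)² / 506.5 = 0.0400
  white: (252 − 253.25)² / 253.25 = 0.0062
χ² = 0.0417 + 0.0400 + 0.0062 = 0.0879 ≈ 0.088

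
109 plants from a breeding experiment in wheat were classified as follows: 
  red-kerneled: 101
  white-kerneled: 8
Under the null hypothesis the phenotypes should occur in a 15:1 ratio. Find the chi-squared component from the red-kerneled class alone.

Expected counts for N = 109 under a 15:1 ratio (total parts = 16):
  red-kerneled: 109 × 15/16 = 102.1875
  white-kerneled: 109 × 1/16 = 6.8125
Contribution of red-kerneled: (101 − 102.1875)² / 102.1875 = 0.0138

0.014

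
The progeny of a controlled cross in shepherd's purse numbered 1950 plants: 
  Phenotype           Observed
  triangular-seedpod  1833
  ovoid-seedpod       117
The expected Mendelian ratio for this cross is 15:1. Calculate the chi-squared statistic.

0.208

The 15:1 ratio has 16 parts, so with N = 1950 the expected counts are:
  triangular-seedpod: 1950 × 15/16 = 1828.125
  ovoid-seedpod: 1950 × 1/16 = 121.875
χ² = Σ (O − E)² / E
  triangular-seedpod: (1833 − 1828.125)² / 1828.125 = 0.0130
  ovoid-seedpod: (117 − 121.875)² / 121.875 = 0.1950
χ² = 0.0130 + 0.1950 = 0.208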